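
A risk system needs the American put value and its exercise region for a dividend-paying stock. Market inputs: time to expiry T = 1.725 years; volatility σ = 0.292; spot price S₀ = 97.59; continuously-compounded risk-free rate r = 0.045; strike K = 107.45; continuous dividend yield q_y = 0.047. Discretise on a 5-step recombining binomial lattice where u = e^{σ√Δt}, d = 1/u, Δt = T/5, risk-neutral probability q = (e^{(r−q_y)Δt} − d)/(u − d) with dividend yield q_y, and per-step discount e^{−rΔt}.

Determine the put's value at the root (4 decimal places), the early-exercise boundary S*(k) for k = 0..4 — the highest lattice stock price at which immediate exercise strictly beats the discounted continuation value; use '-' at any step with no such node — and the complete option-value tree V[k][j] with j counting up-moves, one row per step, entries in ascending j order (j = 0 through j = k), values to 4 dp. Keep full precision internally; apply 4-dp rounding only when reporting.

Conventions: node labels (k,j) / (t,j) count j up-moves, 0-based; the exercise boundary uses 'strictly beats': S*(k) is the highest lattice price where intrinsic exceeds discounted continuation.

Δt=0.34500, u=1.18710, d=0.84239, q=0.45523, disc=e^(-rΔt)=0.98459
k=5 terminal: V=max(K-S,0) → 66.0526 49.1127 25.2411 0.0000 0.0000 0.0000
k=4: j=0 S=49.1428 intr=58.3072 cont=57.4423 V=58.3072[EX]; j=1 S=69.2520 intr=38.1980 cont=37.6565 V=38.1980[EX]; j=2 S=97.5900 intr=9.8600 cont=13.5389 V=13.5389[hold]; j=3 S=137.5239 intr=0.0000 cont=0.0000 V=0.0000[hold]; j=4 S=193.7986 intr=0.0000 cont=0.0000 V=0.0000[hold]  S*(4)=69.2520
k=3: j=0 S=58.3373 intr=49.1127 cont=48.3957 V=49.1127[EX]; j=1 S=82.2089 intr=25.2411 cont=26.5570 V=26.5570[hold]; j=2 S=115.8488 intr=0.0000 cont=7.2620 V=7.2620[hold]; j=3 S=163.2542 intr=0.0000 cont=0.0000 V=0.0000[hold]  S*(3)=58.3373
k=2: j=0 S=69.2520 intr=38.1980 cont=38.2463 V=38.2463[hold]; j=1 S=97.5900 intr=9.8600 cont=17.4996 V=17.4996[hold]; j=2 S=137.5239 intr=0.0000 cont=3.8952 V=3.8952[hold]  S*(2)=-
k=1: j=0 S=82.2089 intr=25.2411 cont=28.3582 V=28.3582[hold]; j=1 S=115.8488 intr=0.0000 cont=11.1323 V=11.1323[hold]  S*(1)=-
k=0: j=0 S=97.5900 intr=9.8600 cont=20.2005 V=20.2005[hold]  S*(0)=-

price = 20.2005
boundary = - - - 58.3373 69.2520
tree:
20.2005
28.3582 11.1323
38.2463 17.4996 3.8952
49.1127 26.5570 7.2620 0.0000
58.3072 38.1980 13.5389 0.0000 0.0000
66.0526 49.1127 25.2411 0.0000 0.0000 0.0000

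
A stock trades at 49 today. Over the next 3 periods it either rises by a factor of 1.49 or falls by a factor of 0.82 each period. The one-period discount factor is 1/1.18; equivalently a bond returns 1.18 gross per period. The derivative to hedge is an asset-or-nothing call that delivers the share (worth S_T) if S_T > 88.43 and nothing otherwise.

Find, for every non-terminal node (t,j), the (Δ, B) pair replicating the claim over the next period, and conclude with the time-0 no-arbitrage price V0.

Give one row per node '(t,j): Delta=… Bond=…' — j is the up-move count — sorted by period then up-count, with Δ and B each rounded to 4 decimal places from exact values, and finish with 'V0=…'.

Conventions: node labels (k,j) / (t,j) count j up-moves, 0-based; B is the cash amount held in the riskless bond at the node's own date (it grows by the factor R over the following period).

(0,0): Delta=1.4306 Bond=-33.0385
(1,0): Delta=1.5088 Bond=-42.1294
(1,1): Delta=1.3935 Bond=-36.2781
(2,0): Delta=0.0000 Bond=0.0000
(2,1): Delta=2.2239 Bond=-92.5208
(2,2): Delta=1.0000 Bond=0.0000
V0=37.0606

No-arbitrage ⇒ martingale measure with p* = (R−d)/(u−d) = 0.5373.
Payoffs at expiry: V(3,0)=0.0000, V(3,1)=0.0000, V(3,2)=89.2036, V(3,3)=162.0895
Node (2,0) S=32.9476: V=(p*·0.0000+(1−p*)·0.0000)/1.18=0.0000; Δ=(0.0000−0.0000)/(49.0919−27.0170)=0.0000; B=V−Δ·S=0.0000
Node (2,1) S=59.8682: V=(p*·89.2036+(1−p*)·0.0000)/1.18=40.6189; Δ=(89.2036−0.0000)/(89.2036−49.0919)=2.2239; B=V−Δ·S=-92.5208
Node (2,2) S=108.7849: V=(p*·162.0895+(1−p*)·89.2036)/1.18=108.7849; Δ=(162.0895−89.2036)/(162.0895−89.2036)=1.0000; B=V−Δ·S=0.0000
Node (1,0) S=40.1800: V=(p*·40.6189+(1−p*)·0.0000)/1.18=18.4958; Δ=(40.6189−0.0000)/(59.8682−32.9476)=1.5088; B=V−Δ·S=-42.1294
Node (1,1) S=73.0100: V=(p*·108.7849+(1−p*)·40.6189)/1.18=65.4622; Δ=(108.7849−40.6189)/(108.7849−59.8682)=1.3935; B=V−Δ·S=-36.2781
Node (0,0) S=49.0000: V=(p*·65.4622+(1−p*)·18.4958)/1.18=37.0606; Δ=(65.4622−18.4958)/(73.0100−40.1800)=1.4306; B=V−Δ·S=-33.0385
Sanity check at the root: Δ(0,0)·S0 + B(0,0) reproduces V0 = 37.0606.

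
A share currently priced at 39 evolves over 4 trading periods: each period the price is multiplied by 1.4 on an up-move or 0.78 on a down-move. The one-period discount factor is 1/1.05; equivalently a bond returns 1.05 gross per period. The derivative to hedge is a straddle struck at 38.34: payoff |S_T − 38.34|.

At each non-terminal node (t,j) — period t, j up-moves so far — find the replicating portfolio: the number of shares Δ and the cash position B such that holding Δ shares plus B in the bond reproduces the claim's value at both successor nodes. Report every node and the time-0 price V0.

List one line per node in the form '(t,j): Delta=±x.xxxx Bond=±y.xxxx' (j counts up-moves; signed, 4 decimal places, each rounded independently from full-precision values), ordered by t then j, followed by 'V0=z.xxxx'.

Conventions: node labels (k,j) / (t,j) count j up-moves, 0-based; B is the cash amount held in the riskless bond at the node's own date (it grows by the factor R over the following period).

(0,0): Delta=0.4828 Bond=-0.9667
(1,0): Delta=0.0605 Bond=11.8307
(1,1): Delta=0.7877 Bond=-17.6669
(2,0): Delta=-0.5396 Bond=26.6595
(2,1): Delta=0.4938 Bond=-6.0335
(2,2): Delta=1.0000 Bond=-34.7755
(3,0): Delta=-1.0000 Bond=36.5143
(3,1): Delta=-0.2070 Bond=16.9458
(3,2): Delta=1.0000 Bond=-36.5143
(3,3): Delta=1.0000 Bond=-36.5143
V0=17.8609

Under the risk-neutral measure, an up-move has probability p* = (R−d)/(u−d) = 0.4355 and values discount at R = 1.05.
Terminal payoffs: V(4,0)=23.9041, V(4,1)=12.4295, V(4,2)=8.1661, V(4,3)=45.1325, V(4,4)=111.4824
  t=3,j=0: stock 18.5075 → up 25.9105 (V=12.4295), down 14.4359 (V=23.9041). Price 18.0068; hedge Δ=-1.0000, bond B=36.5143.
  t=3,j=1: stock 33.2186 → up 46.5061 (V=8.1661), down 25.9105 (V=12.4295). Price 10.0694; hedge Δ=-0.2070, bond B=16.9458.
  t=3,j=2: stock 59.6232 → up 83.4725 (V=45.1325), down 46.5061 (V=8.1661). Price 23.1089; hedge Δ=1.0000, bond B=-36.5143.
  t=3,j=3: stock 107.0160 → up 149.8224 (V=111.4824), down 83.4725 (V=45.1325). Price 70.5017; hedge Δ=1.0000, bond B=-36.5143.
  t=2,j=0: stock 23.7276 → up 33.2186 (V=10.0694), down 18.5075 (V=18.0068). Price 13.8573; hedge Δ=-0.5396, bond B=26.6595.
  t=2,j=1: stock 42.5880 → up 59.6232 (V=23.1089), down 33.2186 (V=10.0694). Price 14.9980; hedge Δ=0.4938, bond B=-6.0335.
  t=2,j=2: stock 76.4400 → up 107.0160 (V=70.5017), down 59.6232 (V=23.1089). Price 41.6645; hedge Δ=1.0000, bond B=-34.7755.
  t=1,j=0: stock 30.4200 → up 42.5880 (V=14.9980), down 23.7276 (V=13.8573). Price 13.6705; hedge Δ=0.0605, bond B=11.8307.
  t=1,j=1: stock 54.6000 → up 76.4400 (V=41.6645), down 42.5880 (V=14.9980). Price 25.3436; hedge Δ=0.7877, bond B=-17.6669.
  t=0,j=0: stock 39.0000 → up 54.6000 (V=25.3436), down 30.4200 (V=13.6705). Price 17.8609; hedge Δ=0.4828, bond B=-0.9667.
Verification: the root portfolio costs Δ(0,0)·S0 + B(0,0) = 17.8609, matching V0.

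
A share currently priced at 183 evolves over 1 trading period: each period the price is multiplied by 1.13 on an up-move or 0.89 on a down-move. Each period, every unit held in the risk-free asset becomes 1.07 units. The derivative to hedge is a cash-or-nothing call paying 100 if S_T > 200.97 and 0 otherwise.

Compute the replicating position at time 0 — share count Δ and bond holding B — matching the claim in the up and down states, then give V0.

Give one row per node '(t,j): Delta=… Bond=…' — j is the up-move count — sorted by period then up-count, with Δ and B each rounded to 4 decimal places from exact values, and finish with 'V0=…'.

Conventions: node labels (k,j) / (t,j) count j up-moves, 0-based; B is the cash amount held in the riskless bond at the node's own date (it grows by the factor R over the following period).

(0,0): Delta=2.2769 Bond=-346.5732
V0=70.0935

The replicating-portfolio and risk-neutral prices coincide; use p* = (1.07−0.89)/(1.13−0.89) = 0.7500 for the latter.
Payoffs at expiry: V(1,0)=0.0000, V(1,1)=100.0000
  t=0,j=0: stock 183.0000 → up 206.7900 (V=100.0000), down 162.8700 (V=0.0000). Price 70.0935; hedge Δ=2.2769, bond B=-346.5732.
Sanity check at the root: Δ(0,0)·S0 + B(0,0) reproduces V0 = 70.0935.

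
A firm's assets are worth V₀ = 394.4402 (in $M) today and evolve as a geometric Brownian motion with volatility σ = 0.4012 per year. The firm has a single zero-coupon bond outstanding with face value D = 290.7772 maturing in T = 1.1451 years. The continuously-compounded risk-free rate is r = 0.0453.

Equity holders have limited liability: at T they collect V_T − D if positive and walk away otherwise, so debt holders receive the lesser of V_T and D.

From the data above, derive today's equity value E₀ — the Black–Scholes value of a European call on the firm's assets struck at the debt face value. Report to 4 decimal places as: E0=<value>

E0=134.2601

Work the structural quantities from V₀ = 394.4402 against face 290.7772:
d₁ = [ln(V₀/D) + (r + σ²/2)T] / (σ√T)
   = [ln(394.4402/290.7772) + (0.0453 + 0.5·0.4012²)·1.1451] / (0.4012·√1.1451)
   = [0.304910 + 0.144032] / 0.429321 = 1.045701
d₂ = d₁ − σ√T = 1.045701 − 0.429321 = 0.616379
N(d₁) = 0.852150,  N(d₂) = 0.731178,  e^(−rT) = 0.949449
E₀ = V₀·N(d₁) − D·e^(−rT)·N(d₂)
   = 394.4402·0.852150 − 290.7772·0.949449·0.731178 = 134.260068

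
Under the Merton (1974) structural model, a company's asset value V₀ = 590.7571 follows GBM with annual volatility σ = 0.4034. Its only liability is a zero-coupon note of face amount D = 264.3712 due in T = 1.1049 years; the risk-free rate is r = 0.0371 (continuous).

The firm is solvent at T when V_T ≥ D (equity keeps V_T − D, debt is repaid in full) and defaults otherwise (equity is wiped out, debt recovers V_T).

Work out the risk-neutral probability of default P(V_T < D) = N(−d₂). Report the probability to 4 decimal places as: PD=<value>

With assets at 590.7571 and a single debt payment of 264.3712 at 1.1049 years:
d₁ = [ln(V₀/D) + (r + σ²/2)T] / (σ√T)
   = [ln(590.7571/264.3712) + (0.0371 + 0.5·0.4034²)·1.1049] / (0.4034·√1.1049)
   = [0.804051 + 0.130893] / 0.424031 = 2.204896
d₂ = d₁ − σ√T = 2.204896 − 0.424031 = 1.780865
risk-neutral PD = N(−d₂) = N(-1.780865) = 0.037467

PD=0.0375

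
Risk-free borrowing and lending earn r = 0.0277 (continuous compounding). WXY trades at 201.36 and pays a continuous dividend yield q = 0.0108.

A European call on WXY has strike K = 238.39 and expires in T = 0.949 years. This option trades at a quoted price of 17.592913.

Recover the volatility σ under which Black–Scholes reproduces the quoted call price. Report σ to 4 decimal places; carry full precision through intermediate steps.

At σ = 0.3765 the Black–Scholes value reproduces the quote:
σ√T = 0.3765·√0.949 = 0.366774
d₁ = (ln(S/K) + (r−q+σ²/2)T) / (σ√T) = (ln(201.36/238.39) + (0.0277−0.0108+0.3765²/2)·0.949) / 0.366774 = (-0.168814 + 0.083300) / 0.366774 = -0.233152
d₂ = d₁ − σ√T = -0.233152 − 0.366774 = -0.599926
e^{−rT} = 0.974055
e^{−qT} = 0.989803
N(d₁) = 0.407822,  N(d₂) = 0.274278
V = S·e^{−qT}·N(d₁) − K·e^{−rT}·N(d₂) = 81.281600 − 63.688687 = 17.592913 (the quoted price), and the Black–Scholes price is strictly increasing in σ, so σ is unique

sigma = 0.3765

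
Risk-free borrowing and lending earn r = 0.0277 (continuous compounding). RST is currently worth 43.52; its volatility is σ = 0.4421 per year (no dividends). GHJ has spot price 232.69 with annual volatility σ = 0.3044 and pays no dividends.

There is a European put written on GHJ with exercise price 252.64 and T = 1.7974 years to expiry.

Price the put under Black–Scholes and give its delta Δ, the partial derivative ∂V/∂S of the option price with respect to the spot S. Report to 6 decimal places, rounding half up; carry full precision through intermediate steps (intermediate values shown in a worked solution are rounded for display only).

price = 42.202574
Δ = -0.450466

σ√T = 0.3044·√1.7974 = 0.408100
d₁ = (ln(S/K) + (r+σ²/2)T) / (σ√T) = (ln(232.69/252.64) + (0.0277+0.3044²/2)·1.7974) / 0.408100 = (-0.082258 + 0.133061) / 0.408100 = 0.124485
d₂ = d₁ − σ√T = 0.124485 − 0.408100 = -0.283615
e^{−rT} = 0.951431
N(−d₁) = 0.450466,  N(−d₂) = 0.611647
Put price V = K·e^{−rT}·N(−d₂) − S·N(−d₁) = 147.021398 − 104.818824 = 42.202574
Δ = −N(−d₁) = -0.450466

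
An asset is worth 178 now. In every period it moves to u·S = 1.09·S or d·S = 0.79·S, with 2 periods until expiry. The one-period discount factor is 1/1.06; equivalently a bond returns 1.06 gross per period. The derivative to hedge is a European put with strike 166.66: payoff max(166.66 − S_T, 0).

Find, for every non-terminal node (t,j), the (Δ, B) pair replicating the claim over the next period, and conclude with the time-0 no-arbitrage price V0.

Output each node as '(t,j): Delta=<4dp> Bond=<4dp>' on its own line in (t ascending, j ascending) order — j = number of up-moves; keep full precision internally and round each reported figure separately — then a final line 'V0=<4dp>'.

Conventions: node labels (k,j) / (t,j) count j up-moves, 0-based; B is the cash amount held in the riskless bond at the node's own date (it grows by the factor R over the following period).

The replicating-portfolio and risk-neutral prices coincide; use p* = (1.06−0.79)/(1.09−0.79) = 0.9000 for the latter.
Expiry values: V(2,0)=55.5702, V(2,1)=13.3842, V(2,2)=0.0000
Node (1,0) S=140.6200: V=(p*·13.3842+(1−p*)·55.5702)/1.06=16.6064; Δ=(13.3842−55.5702)/(153.2758−111.0898)=-1.0000; B=V−Δ·S=157.2264
Node (1,1) S=194.0200: V=(p*·0.0000+(1−p*)·13.3842)/1.06=1.2627; Δ=(0.0000−13.3842)/(211.4818−153.2758)=-0.2299; B=V−Δ·S=45.8767
Node (0,0) S=178.0000: V=(p*·1.2627+(1−p*)·16.6064)/1.06=2.6387; Δ=(1.2627−16.6064)/(194.0200−140.6200)=-0.2873; B=V−Δ·S=53.7846
Sanity check at the root: Δ(0,0)·S0 + B(0,0) reproduces V0 = 2.6387.

(0,0): Delta=-0.2873 Bond=53.7846
(1,0): Delta=-1.0000 Bond=157.2264
(1,1): Delta=-0.2299 Bond=45.8767
V0=2.6387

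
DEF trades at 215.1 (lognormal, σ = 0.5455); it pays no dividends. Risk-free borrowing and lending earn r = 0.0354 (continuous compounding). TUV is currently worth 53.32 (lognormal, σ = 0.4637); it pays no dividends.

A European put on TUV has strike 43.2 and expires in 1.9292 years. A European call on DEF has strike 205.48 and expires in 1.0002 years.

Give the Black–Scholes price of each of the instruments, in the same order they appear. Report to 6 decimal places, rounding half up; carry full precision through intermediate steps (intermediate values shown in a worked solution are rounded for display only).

[TUV put K=43.2]
σ√T = 0.4637·√1.9292 = 0.644059
d₁ = (ln(S/K) + (r+σ²/2)T) / (σ√T) = (ln(53.32/43.2) + (0.0354+0.4637²/2)·1.9292) / 0.644059 = (0.210471 + 0.275700) / 0.644059 = 0.754854
d₂ = d₁ − σ√T = 0.754854 − 0.644059 = 0.110795
e^{−rT} = 0.933986
N(−d₁) = 0.225168,  N(−d₂) = 0.455889
price = K·e^{−rT}·N(−d₂) − S·N(−d₁) = 18.394317 − 12.005970 = 6.388348
[DEF call K=205.48]
σ√T = 0.5455·√1.0002 = 0.545555
d₁ = (ln(S/K) + (r+σ²/2)T) / (σ√T) = (ln(215.1/205.48) + (0.0354+0.5455²/2)·1.0002) / 0.545555 = (0.045754 + 0.184222) / 0.545555 = 0.421546
d₂ = d₁ − σ√T = 0.421546 − 0.545555 = -0.124009
e^{−rT} = 0.965212
N(d₁) = 0.663322,  N(d₂) = 0.450654
price = S·N(d₁) − K·e^{−rT}·N(d₂) = 142.680510 − 89.379084 = 53.301425

price(TUV put K=43.2) = 6.388348
price(DEF call K=205.48) = 53.301425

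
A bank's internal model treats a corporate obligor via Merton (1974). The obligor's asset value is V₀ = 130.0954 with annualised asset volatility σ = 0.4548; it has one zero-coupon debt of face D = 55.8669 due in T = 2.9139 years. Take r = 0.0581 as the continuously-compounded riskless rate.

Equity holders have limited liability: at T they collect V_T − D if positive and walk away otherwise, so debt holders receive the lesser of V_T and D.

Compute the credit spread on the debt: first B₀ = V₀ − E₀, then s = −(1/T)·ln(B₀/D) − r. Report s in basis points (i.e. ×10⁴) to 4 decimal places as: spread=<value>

Apply the equity-as-call identities (strike 55.8669, horizon 2.9139 years):
d₁ = [ln(V₀/D) + (r + σ²/2)T] / (σ√T)
   = [ln(130.0954/55.8669) + (0.0581 + 0.5·0.4548²)·2.9139] / (0.4548·√2.9139)
   = [0.845296 + 0.470658] / 0.776350 = 1.695051
d₂ = d₁ − σ√T = 1.695051 − 0.776350 = 0.918701
N(d₁) = 0.954967,  N(d₂) = 0.820874,  e^(−rT) = 0.844258
E₀ = V₀·N(d₁) − D·e^(−rT)·N(d₂)
   = 130.0954·0.954967 − 55.8669·0.844258·0.820874 = 85.519446
B₀ = V₀ − E₀ = 130.0954 − 85.519446 = 44.575954
spread = −(1/T)·ln(B₀/D) − r = −(1/2.9139)·ln(44.575954/55.8669) − 0.0581 = 0.01938293
in basis points: 0.01938293 × 10⁴ = 193.8293 bp

spread=193.8293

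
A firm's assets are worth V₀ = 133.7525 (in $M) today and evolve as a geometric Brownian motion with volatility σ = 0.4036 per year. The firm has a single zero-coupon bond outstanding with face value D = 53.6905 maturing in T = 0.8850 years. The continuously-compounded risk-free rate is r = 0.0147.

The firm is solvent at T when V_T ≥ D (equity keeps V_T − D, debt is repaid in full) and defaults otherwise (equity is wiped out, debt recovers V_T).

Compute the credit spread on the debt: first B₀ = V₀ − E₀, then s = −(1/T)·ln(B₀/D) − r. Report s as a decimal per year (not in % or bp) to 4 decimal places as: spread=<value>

spread=0.0016

With assets at 133.7525 and a single debt payment of 53.6905 at 0.8850 years:
d₁ = [ln(V₀/D) + (r + σ²/2)T] / (σ√T)
   = [ln(133.7525/53.6905) + (0.0147 + 0.5·0.4036²)·0.8850] / (0.4036·√0.8850)
   = [0.912755 + 0.085090] / 0.379684 = 2.628089
d₂ = d₁ − σ√T = 2.628089 − 0.379684 = 2.248405
N(d₁) = 0.995707,  N(d₂) = 0.987725,  e^(−rT) = 0.987075
E₀ = V₀·N(d₁) − D·e^(−rT)·N(d₂)
   = 133.7525·0.995707 − 53.6905·0.987075·0.987725 = 80.832266
B₀ = V₀ − E₀ = 133.7525 − 80.832266 = 52.920234
spread = −(1/T)·ln(B₀/D) − r = −(1/0.8850)·ln(52.920234/53.6905) − 0.0147 = 0.00162804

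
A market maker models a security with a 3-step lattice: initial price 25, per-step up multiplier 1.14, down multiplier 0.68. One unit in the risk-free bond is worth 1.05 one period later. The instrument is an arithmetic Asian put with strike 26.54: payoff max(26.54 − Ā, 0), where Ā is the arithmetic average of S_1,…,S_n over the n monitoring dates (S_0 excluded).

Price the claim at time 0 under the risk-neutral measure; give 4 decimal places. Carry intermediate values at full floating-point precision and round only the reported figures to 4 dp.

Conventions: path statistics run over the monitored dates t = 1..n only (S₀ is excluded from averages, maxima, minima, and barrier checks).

price = 1.9825

Set p* = 0.8043 (from d < R < u); the path-dependent value is the discounted p*-expectation over all price paths.
Enumerate all 2^3 = 8 price paths (U = up ×1.14, D = down ×0.68); each path with k up-moves has probability p*^k·(1−p*)^(3−k).
DDD: Ā=12.1403, payoff=14.3997, prob=0.007490
UDD: Ā=20.3528, payoff=6.1872, prob=0.030790
DUD: Ā=16.5195, payoff=10.0205, prob=0.030790
UUD: Ā=27.6944, payoff=0.0000, prob=0.126582
DDU: Ā=13.9128, payoff=12.6272, prob=0.030790
UDU: Ā=23.3244, payoff=3.2156, prob=0.126582
DUU: Ā=19.4911, payoff=7.0489, prob=0.126582
UUU: Ā=32.6762, payoff=0.0000, prob=0.520393
Price = Σ prob·payoff / R^3 = 2.294989 / 1.157625 = 1.9825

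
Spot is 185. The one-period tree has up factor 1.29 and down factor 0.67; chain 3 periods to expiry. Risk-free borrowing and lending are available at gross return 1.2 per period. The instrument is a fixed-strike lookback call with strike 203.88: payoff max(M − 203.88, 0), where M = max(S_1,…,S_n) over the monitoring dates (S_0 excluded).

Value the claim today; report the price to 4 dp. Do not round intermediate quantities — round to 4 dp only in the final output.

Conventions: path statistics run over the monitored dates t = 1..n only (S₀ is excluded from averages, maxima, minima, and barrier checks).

price = 78.8889

No-arbitrage gives p* = (R−d)/(u−d) = 0.8548: enumerate every path, weight its payoff by its p*-probability, and discount by R^3.
Enumerate all 2^3 = 8 price paths (U = up ×1.29, D = down ×0.67); each path with k up-moves has probability p*^k·(1−p*)^(3−k).
DDD: M=123.9500, payoff=0.0000, prob=0.003059
UDD: M=238.6500, payoff=34.7700, prob=0.018013
DUD: M=159.8955, payoff=0.0000, prob=0.018013
UUD: M=307.8585, payoff=103.9785, prob=0.106076
DDU: M=123.9500, payoff=0.0000, prob=0.018013
UDU: M=238.6500, payoff=34.7700, prob=0.106076
DUU: M=206.2652, payoff=2.3852, prob=0.106076
UUU: M=397.1375, payoff=193.2575, prob=0.624673
Price = Σ prob·payoff / R^3 = 136.319946 / 1.728000 = 78.8889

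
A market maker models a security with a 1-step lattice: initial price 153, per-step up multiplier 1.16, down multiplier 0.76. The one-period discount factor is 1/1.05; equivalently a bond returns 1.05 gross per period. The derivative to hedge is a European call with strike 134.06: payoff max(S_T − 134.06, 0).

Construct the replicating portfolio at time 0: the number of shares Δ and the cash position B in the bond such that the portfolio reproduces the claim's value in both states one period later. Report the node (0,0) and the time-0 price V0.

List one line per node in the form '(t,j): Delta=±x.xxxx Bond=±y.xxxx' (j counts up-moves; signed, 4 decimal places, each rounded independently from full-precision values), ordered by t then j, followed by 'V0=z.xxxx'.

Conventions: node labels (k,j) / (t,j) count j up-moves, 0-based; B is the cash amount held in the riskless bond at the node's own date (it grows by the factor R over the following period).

Arbitrage-free pricing uses the up-move probability p* = (R−d)/(u−d) = 0.7250, discounting each step at R = 1.05.
Terminal payoffs: V(1,0)=0.0000, V(1,1)=43.4200
  t=0,j=0: stock 153.0000 → up 177.4800 (V=43.4200), down 116.2800 (V=0.0000). Price 29.9805; hedge Δ=0.7095, bond B=-78.5695.
As a check, the time-0 holding Δ(0,0)·S0 + B(0,0) comes to 29.9805 — exactly V0.

(0,0): Delta=0.7095 Bond=-78.5695
V0=29.9805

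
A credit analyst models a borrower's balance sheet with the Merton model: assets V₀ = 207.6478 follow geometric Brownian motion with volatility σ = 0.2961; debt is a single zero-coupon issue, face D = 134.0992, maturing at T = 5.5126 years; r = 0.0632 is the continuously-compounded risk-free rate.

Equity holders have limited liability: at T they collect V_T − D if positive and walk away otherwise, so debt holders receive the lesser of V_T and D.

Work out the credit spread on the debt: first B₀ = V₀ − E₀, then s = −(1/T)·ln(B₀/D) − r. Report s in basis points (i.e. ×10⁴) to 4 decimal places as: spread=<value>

Apply the equity-as-call identities (strike 134.0992, horizon 5.5126 years):
d₁ = [ln(V₀/D) + (r + σ²/2)T] / (σ√T)
   = [ln(207.6478/134.0992) + (0.0632 + 0.5·0.2961²)·5.5126] / (0.2961·√5.5126)
   = [0.437264 + 0.590056] / 0.695211 = 1.477708
d₂ = d₁ − σ√T = 1.477708 − 0.695211 = 0.782497
N(d₁) = 0.930257,  N(d₂) = 0.783039,  e^(−rT) = 0.705819
E₀ = V₀·N(d₁) − D·e^(−rT)·N(d₂)
   = 207.6478·0.930257 − 134.0992·0.705819·0.783039 = 119.051385
B₀ = V₀ − E₀ = 207.6478 − 119.051385 = 88.596415
spread = −(1/T)·ln(B₀/D) − r = −(1/5.5126)·ln(88.596415/134.0992) − 0.0632 = 0.01198928
in basis points: 0.01198928 × 10⁴ = 119.8928 bp

spread=119.8928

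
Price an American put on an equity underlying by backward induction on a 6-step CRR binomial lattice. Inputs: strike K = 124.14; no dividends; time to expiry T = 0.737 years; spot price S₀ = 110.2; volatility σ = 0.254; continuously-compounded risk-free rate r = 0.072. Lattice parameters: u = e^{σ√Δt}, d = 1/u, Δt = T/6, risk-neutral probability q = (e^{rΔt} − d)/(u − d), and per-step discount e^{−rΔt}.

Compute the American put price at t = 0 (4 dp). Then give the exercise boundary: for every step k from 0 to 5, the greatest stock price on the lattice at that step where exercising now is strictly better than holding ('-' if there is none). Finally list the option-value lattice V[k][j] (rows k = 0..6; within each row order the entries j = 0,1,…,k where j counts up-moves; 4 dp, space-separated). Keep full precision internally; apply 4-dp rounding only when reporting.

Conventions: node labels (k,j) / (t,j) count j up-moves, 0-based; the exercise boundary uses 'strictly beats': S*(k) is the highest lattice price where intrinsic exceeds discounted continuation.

params: Δt=0.12283 u=1.09310 d=0.91483 q=0.52759 e^(-rΔt)=0.99119
t_6 payoffs: 59.5428 46.9544 31.9128 13.9400 0.0000 0.0000 0.0000
t_5: node(5,0) S=70.6115 payoff=53.5285 vs cont=52.4355 → 53.5285 [stop]  node(5,1) S=84.3719 payoff=39.7681 vs cont=38.6751 → 39.7681 [stop]  node(5,2) S=100.8139 payoff=23.3261 vs cont=22.2331 → 23.3261 [stop]  node(5,3) S=120.4600 payoff=3.6800 vs cont=6.5274 → 6.5274 [wait]  node(5,4) S=143.9347 payoff=0.0000 vs cont=0.0000 → 0.0000 [wait]  node(5,5) S=171.9840 payoff=0.0000 vs cont=0.0000 → 0.0000 [wait]  ⇒ S*(5)=100.8139
t_4: node(4,0) S=77.1856 payoff=46.9544 vs cont=45.8613 → 46.9544 [stop]  node(4,1) S=92.2272 payoff=31.9128 vs cont=30.8197 → 31.9128 [stop]  node(4,2) S=110.2000 payoff=13.9400 vs cont=14.3360 → 14.3360 [wait]  node(4,3) S=131.6752 payoff=0.0000 vs cont=3.0565 → 3.0565 [wait]  node(4,4) S=157.3355 payoff=0.0000 vs cont=0.0000 → 0.0000 [wait]  ⇒ S*(4)=92.2272
t_3: node(3,0) S=84.3719 payoff=39.7681 vs cont=38.6751 → 39.7681 [stop]  node(3,1) S=100.8139 payoff=23.3261 vs cont=22.4402 → 23.3261 [stop]  node(3,2) S=120.4600 payoff=3.6800 vs cont=8.3112 → 8.3112 [wait]  node(3,3) S=143.9347 payoff=0.0000 vs cont=1.4312 → 1.4312 [wait]  ⇒ S*(3)=100.8139
t_2: node(2,0) S=92.2272 payoff=31.9128 vs cont=30.8197 → 31.9128 [stop]  node(2,1) S=110.2000 payoff=13.9400 vs cont=15.2688 → 15.2688 [wait]  node(2,2) S=131.6752 payoff=0.0000 vs cont=4.6402 → 4.6402 [wait]  ⇒ S*(2)=92.2272
t_1: node(1,0) S=100.8139 payoff=23.3261 vs cont=22.9280 → 23.3261 [stop]  node(1,1) S=120.4600 payoff=3.6800 vs cont=9.5762 → 9.5762 [wait]  ⇒ S*(1)=100.8139
t_0: node(0,0) S=110.2000 payoff=13.9400 vs cont=15.9303 → 15.9303 [wait]  ⇒ S*(0)=-

price = 15.9303
boundary = - 100.8139 92.2272 100.8139 92.2272 100.8139
tree:
15.9303
23.3261 9.5762
31.9128 15.2688 4.6402
39.7681 23.3261 8.3112 1.4312
46.9544 31.9128 14.3360 3.0565 0.0000
53.5285 39.7681 23.3261 6.5274 0.0000 0.0000
59.5428 46.9544 31.9128 13.9400 0.0000 0.0000 0.0000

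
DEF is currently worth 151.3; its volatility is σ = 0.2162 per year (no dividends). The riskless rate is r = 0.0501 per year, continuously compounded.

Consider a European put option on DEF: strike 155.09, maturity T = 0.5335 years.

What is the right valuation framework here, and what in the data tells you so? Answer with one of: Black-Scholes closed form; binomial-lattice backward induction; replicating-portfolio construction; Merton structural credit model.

Key observation: the instrument is a plain European put (strike 155.09) on a lognormal asset; the exact continuous-time formula applies directly.

framework: Black-Scholes closed form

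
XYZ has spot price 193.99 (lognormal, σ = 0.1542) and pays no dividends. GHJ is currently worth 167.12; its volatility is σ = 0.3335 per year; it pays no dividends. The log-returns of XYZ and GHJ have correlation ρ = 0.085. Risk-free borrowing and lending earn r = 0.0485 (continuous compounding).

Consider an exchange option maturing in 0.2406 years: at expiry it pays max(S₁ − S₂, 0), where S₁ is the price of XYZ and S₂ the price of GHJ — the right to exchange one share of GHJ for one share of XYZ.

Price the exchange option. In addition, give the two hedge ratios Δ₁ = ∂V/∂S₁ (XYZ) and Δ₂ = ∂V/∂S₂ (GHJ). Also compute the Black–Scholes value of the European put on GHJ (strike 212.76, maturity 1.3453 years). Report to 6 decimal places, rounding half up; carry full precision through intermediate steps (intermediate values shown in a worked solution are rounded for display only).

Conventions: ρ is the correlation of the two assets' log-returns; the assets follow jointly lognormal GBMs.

σ_eff = √(σ₁² + σ₂² − 2ρσ₁σ₂) = √(0.1542² + 0.3335² − 2·0.085·0.1542·0.3335) = 0.355327
d₁ = (ln(S₁/S₂) + (q₂ − q₁ + σ_eff²/2)T) / (σ_eff√T) = (ln(193.99/167.12) + (0.0 − 0.0 + 0.063129)·0.2406) / 0.174292 = 0.942577
d₂ = d₁ − σ_eff√T = 0.942577 − 0.174292 = 0.768286
N(d₁) = 0.827051,  N(d₂) = 0.778841
V = S₁·e^{−q₁T}·N(d₁) − S₂·e^{−q₂T}·N(d₂) = 160.439698 − 130.159945 = 30.279753
Δ₁ = e^{−q₁T}·N(d₁) = 0.827051;  Δ₂ = −e^{−q₂T}·N(d₂) = -0.778841
[vanilla: GHJ put K=212.76]
σ√T = 0.3335·√1.3453 = 0.386817
d₁ = (ln(S/K) + (r+σ²/2)T) / (σ√T) = (ln(167.12/212.76) + (0.0485+0.3335²/2)·1.3453) / 0.386817 = (-0.241453 + 0.140061) / 0.386817 = -0.262119
d₂ = d₁ − σ√T = -0.262119 − 0.386817 = -0.648936
e^{−rT} = 0.936836
N(−d₁) = 0.603385,  N(−d₂) = 0.741810
price = K·e^{−rT}·N(−d₂) − S·N(−d₁) = 147.858479 − 100.837710 = 47.020769

exchange price = 30.279753
Δ1 = 0.827051
Δ2 = -0.778841
price(GHJ put K=212.76) = 47.020769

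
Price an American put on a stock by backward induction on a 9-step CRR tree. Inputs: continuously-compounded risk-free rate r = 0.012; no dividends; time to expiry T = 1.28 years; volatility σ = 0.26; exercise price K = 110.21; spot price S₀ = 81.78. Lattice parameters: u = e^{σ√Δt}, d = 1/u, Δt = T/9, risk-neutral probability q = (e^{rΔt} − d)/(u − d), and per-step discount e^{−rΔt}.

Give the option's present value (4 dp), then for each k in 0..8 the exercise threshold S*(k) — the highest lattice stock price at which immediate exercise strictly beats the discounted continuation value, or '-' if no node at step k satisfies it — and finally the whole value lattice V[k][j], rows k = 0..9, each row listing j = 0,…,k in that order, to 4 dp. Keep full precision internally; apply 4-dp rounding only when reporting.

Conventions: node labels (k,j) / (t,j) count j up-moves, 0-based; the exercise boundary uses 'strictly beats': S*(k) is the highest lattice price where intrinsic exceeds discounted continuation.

Δt=0.14222  u=1.10302  d=0.90660  q=0.48420  discount=0.99829
step 9 (expiry): payoffs max(K−S,0) = 76.3727 69.0417 60.1225 49.2708 36.0681 20.0050 0.4617 0.0000 0.0000 0.0000
step 8: (k=8,j=0): S=37.3232, K−S=72.8868, hold=72.6989 ⇒ V=72.8868 exercise | (k=8,j=1): S=45.4094, K−S=64.8006, hold=64.6126 ⇒ V=64.8006 exercise | (k=8,j=2): S=55.2476, K−S=54.9624, hold=54.7745 ⇒ V=54.9624 exercise | (k=8,j=3): S=67.2172, K−S=42.9928, hold=42.8049 ⇒ V=42.9928 exercise | (k=8,j=4): S=81.7800, K−S=28.4300, hold=28.2421 ⇒ V=28.4300 exercise | (k=8,j=5): S=99.4979, K−S=10.7121, hold=10.5241 ⇒ V=10.7121 exercise | (k=8,j=6): S=121.0546, K−S=0.0000, hold=0.2378 ⇒ V=0.2378 continue | (k=8,j=7): S=147.2815, K−S=0.0000, hold=0.0000 ⇒ V=0.0000 continue | (k=8,j=8): S=179.1906, K−S=0.0000, hold=0.0000 ⇒ V=0.0000 continue  boundary S*=99.4979
step 7: (k=7,j=0): S=41.1683, K−S=69.0417, hold=68.8538 ⇒ V=69.0417 exercise | (k=7,j=1): S=50.0875, K−S=60.1225, hold=59.9345 ⇒ V=60.1225 exercise | (k=7,j=2): S=60.9392, K−S=49.2708, hold=49.0829 ⇒ V=49.2708 exercise | (k=7,j=3): S=74.1419, K−S=36.0681, hold=35.8802 ⇒ V=36.0681 exercise | (k=7,j=4): S=90.2050, K−S=20.0050, hold=19.8171 ⇒ V=20.0050 exercise | (k=7,j=5): S=109.7483, K−S=0.4617, hold=5.6308 ⇒ V=5.6308 continue | (k=7,j=6): S=133.5256, K−S=0.0000, hold=0.1224 ⇒ V=0.1224 continue | (k=7,j=7): S=162.4545, K−S=0.0000, hold=0.0000 ⇒ V=0.0000 continue  boundary S*=90.2050
step 6: (k=6,j=0): S=45.4094, K−S=64.8006, hold=64.6126 ⇒ V=64.8006 exercise | (k=6,j=1): S=55.2476, K−S=54.9624, hold=54.7745 ⇒ V=54.9624 exercise | (k=6,j=2): S=67.2172, K−S=42.9928, hold=42.8049 ⇒ V=42.9928 exercise | (k=6,j=3): S=81.7800, K−S=28.4300, hold=28.2421 ⇒ V=28.4300 exercise | (k=6,j=4): S=99.4979, K−S=10.7121, hold=13.0227 ⇒ V=13.0227 continue | (k=6,j=5): S=121.0546, K−S=0.0000, hold=2.9586 ⇒ V=2.9586 continue | (k=6,j=6): S=147.2815, K−S=0.0000, hold=0.0630 ⇒ V=0.0630 continue  boundary S*=81.7800
step 5: (k=5,j=0): S=50.0875, K−S=60.1225, hold=59.9345 ⇒ V=60.1225 exercise | (k=5,j=1): S=60.9392, K−S=49.2708, hold=49.0829 ⇒ V=49.2708 exercise | (k=5,j=2): S=74.1419, K−S=36.0681, hold=35.8802 ⇒ V=36.0681 exercise | (k=5,j=3): S=90.2050, K−S=20.0050, hold=20.9340 ⇒ V=20.9340 continue | (k=5,j=4): S=109.7483, K−S=0.4617, hold=8.1357 ⇒ V=8.1357 continue | (k=5,j=5): S=133.5256, K−S=0.0000, hold=1.5539 ⇒ V=1.5539 continue  boundary S*=74.1419
step 4: (k=4,j=0): S=55.2476, K−S=54.9624, hold=54.7745 ⇒ V=54.9624 exercise | (k=4,j=1): S=67.2172, K−S=42.9928, hold=42.8049 ⇒ V=42.9928 exercise | (k=4,j=2): S=81.7800, K−S=28.4300, hold=28.6911 ⇒ V=28.6911 continue | (k=4,j=3): S=99.4979, K−S=10.7121, hold=14.7119 ⇒ V=14.7119 continue | (k=4,j=4): S=121.0546, K−S=0.0000, hold=4.9403 ⇒ V=4.9403 continue  boundary S*=67.2172
step 3: (k=3,j=0): S=60.9392, K−S=49.2708, hold=49.0829 ⇒ V=49.2708 exercise | (k=3,j=1): S=74.1419, K−S=36.0681, hold=36.0064 ⇒ V=36.0681 exercise | (k=3,j=2): S=90.2050, K−S=20.0050, hold=21.8850 ⇒ V=21.8850 continue | (k=3,j=3): S=109.7483, K−S=0.4617, hold=9.9635 ⇒ V=9.9635 continue  boundary S*=74.1419
step 2: (k=2,j=0): S=67.2172, K−S=42.9928, hold=42.8049 ⇒ V=42.9928 exercise | (k=2,j=1): S=81.7800, K−S=28.4300, hold=29.1508 ⇒ V=29.1508 continue | (k=2,j=2): S=99.4979, K−S=10.7121, hold=16.0851 ⇒ V=16.0851 continue  boundary S*=67.2172
step 1: (k=1,j=0): S=74.1419, K−S=36.0681, hold=36.2286 ⇒ V=36.2286 continue | (k=1,j=1): S=90.2050, K−S=20.0050, hold=22.7854 ⇒ V=22.7854 continue  boundary S*=-
step 0: (k=0,j=0): S=81.7800, K−S=28.4300, hold=29.6687 ⇒ V=29.6687 continue  boundary S*=-

price = 29.6687
boundary = - - 67.2172 74.1419 67.2172 74.1419 81.7800 90.2050 99.4979
tree:
29.6687
36.2286 22.7854
42.9928 29.1508 16.0851
49.2708 36.0681 21.8850 9.9635
54.9624 42.9928 28.6911 14.7119 4.9403
60.1225 49.2708 36.0681 20.9340 8.1357 1.5539
64.8006 54.9624 42.9928 28.4300 13.0227 2.9586 0.0630
69.0417 60.1225 49.2708 36.0681 20.0050 5.6308 0.1224 0.0000
72.8868 64.8006 54.9624 42.9928 28.4300 10.7121 0.2378 0.0000 0.0000
76.3727 69.0417 60.1225 49.2708 36.0681 20.0050 0.4617 0.0000 0.0000 0.0000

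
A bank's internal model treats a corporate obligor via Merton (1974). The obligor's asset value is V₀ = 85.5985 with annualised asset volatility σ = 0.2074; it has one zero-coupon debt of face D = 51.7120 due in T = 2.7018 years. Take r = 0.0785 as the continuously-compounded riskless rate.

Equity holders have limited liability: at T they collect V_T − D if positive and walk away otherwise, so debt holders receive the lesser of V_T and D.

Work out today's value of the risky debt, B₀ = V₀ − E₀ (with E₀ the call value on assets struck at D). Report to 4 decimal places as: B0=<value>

Equity is a call on the firm's assets struck at D = 51.7120:
d₁ = [ln(V₀/D) + (r + σ²/2)T] / (σ√T)
   = [ln(85.5985/51.7120) + (0.0785 + 0.5·0.2074²)·2.7018] / (0.2074·√2.7018)
   = [0.503978 + 0.270200] / 0.340907 = 2.270939
d₂ = d₁ − σ√T = 2.270939 − 0.340907 = 1.930032
N(d₁) = 0.988425,  N(d₂) = 0.973199,  e^(−rT) = 0.808891
E₀ = V₀·N(d₁) − D·e^(−rT)·N(d₂)
   = 85.5985·0.988425 − 51.7120·0.808891·0.973199 = 43.899391
B₀ = V₀ − E₀ = 85.5985 − 43.899391 = 41.699109

B0=41.6991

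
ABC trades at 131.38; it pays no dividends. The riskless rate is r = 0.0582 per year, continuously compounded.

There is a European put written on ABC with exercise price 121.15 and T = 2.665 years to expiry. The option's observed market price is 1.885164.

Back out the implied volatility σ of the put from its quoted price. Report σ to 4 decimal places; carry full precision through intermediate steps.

sigma = 0.1356

At σ = 0.1356 the Black–Scholes value reproduces the quote:
σ√T = 0.1356·√2.665 = 0.221365
d₁ = (ln(S/K) + (r+σ²/2)T) / (σ√T) = (ln(131.38/121.15) + (0.0582+0.1356²/2)·2.665) / 0.221365 = (0.081064 + 0.179604) / 0.221365 = 1.177553
d₂ = d₁ − σ√T = 1.177553 − 0.221365 = 0.956188
e^{−rT} = 0.856327
N(−d₁) = 0.119487,  N(−d₂) = 0.169489
V = K·e^{−rT}·N(−d₂) − S·N(−d₁) = 17.583425 − 15.698261 = 1.885164 (the observed quote) — the price is monotone increasing in volatility, hence this σ is the only solution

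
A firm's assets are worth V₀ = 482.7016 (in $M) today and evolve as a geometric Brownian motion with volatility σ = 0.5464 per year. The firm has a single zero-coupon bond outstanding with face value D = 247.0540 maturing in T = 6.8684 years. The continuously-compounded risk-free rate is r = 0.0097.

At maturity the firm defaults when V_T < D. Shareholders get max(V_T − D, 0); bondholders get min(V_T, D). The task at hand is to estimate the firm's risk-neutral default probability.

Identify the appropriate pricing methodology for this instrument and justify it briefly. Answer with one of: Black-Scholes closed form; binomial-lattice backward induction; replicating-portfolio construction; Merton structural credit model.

framework: Merton structural credit model

Key observation: the data describe a firm's assets (V₀ = 482.7016, GBM) and a single zero-coupon debt of face 247.0540, so credit quantities follow from equity-as-call in the structural model.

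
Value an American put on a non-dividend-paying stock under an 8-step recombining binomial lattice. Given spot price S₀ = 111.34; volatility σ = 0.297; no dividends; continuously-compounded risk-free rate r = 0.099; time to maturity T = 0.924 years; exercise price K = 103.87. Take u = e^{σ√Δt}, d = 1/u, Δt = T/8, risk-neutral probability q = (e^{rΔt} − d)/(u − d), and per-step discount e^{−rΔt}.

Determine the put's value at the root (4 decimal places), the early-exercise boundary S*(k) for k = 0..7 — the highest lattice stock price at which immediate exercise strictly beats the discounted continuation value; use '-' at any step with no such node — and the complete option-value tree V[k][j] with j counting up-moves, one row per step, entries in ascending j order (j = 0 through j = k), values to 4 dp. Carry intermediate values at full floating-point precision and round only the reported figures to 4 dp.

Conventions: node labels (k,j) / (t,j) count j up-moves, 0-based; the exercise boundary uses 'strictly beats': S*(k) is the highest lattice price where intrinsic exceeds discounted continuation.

price = 5.9713
boundary = - - - 82.2513 74.3544 82.2513 74.3544 82.2513
tree:
5.9713
9.4669 3.0213
14.5601 5.1850 1.1806
21.6187 8.6571 2.2385 0.2742
29.5156 13.9720 4.1625 0.5921 0.0000
36.6543 21.6187 7.5381 1.2788 0.0000 0.0000
43.1076 29.5156 13.1451 2.7619 0.0000 0.0000 0.0000
48.9414 36.6543 21.6187 5.9651 0.0000 0.0000 0.0000 0.0000
54.2151 43.1076 29.5156 12.8831 0.0000 0.0000 0.0000 0.0000 0.0000

Δt=0.11550  u=1.10621  d=0.90399  q=0.53166  discount=0.98863
step 8 (expiry): payoffs max(K−S,0) = 54.2151 43.1076 29.5156 12.8831 0.0000 0.0000 0.0000 0.0000 0.0000
step 7: (k=7,j=0): S=54.9286, K−S=48.9414, hold=47.7605 ⇒ V=48.9414 exercise | (k=7,j=1): S=67.2157, K−S=36.6543, hold=35.4734 ⇒ V=36.6543 exercise | (k=7,j=2): S=82.2513, K−S=21.6187, hold=20.4377 ⇒ V=21.6187 exercise | (k=7,j=3): S=100.6503, K−S=3.2197, hold=5.9651 ⇒ V=5.9651 continue | (k=7,j=4): S=123.1650, K−S=0.0000, hold=0.0000 ⇒ V=0.0000 continue | (k=7,j=5): S=150.7160, K−S=0.0000, hold=0.0000 ⇒ V=0.0000 continue | (k=7,j=6): S=184.4300, K−S=0.0000, hold=0.0000 ⇒ V=0.0000 continue | (k=7,j=7): S=225.6856, K−S=0.0000, hold=0.0000 ⇒ V=0.0000 continue  boundary S*=82.2513
step 6: (k=6,j=0): S=60.7624, K−S=43.1076, hold=41.9267 ⇒ V=43.1076 exercise | (k=6,j=1): S=74.3544, K−S=29.5156, hold=28.3346 ⇒ V=29.5156 exercise | (k=6,j=2): S=90.9869, K−S=12.8831, hold=13.1451 ⇒ V=13.1451 continue | (k=6,j=3): S=111.3400, K−S=0.0000, hold=2.7619 ⇒ V=2.7619 continue | (k=6,j=4): S=136.2459, K−S=0.0000, hold=0.0000 ⇒ V=0.0000 continue | (k=6,j=5): S=166.7230, K−S=0.0000, hold=0.0000 ⇒ V=0.0000 continue | (k=6,j=6): S=204.0176, K−S=0.0000, hold=0.0000 ⇒ V=0.0000 continue  boundary S*=74.3544
step 5: (k=5,j=0): S=67.2157, K−S=36.6543, hold=35.4734 ⇒ V=36.6543 exercise | (k=5,j=1): S=82.2513, K−S=21.6187, hold=20.5755 ⇒ V=21.6187 exercise | (k=5,j=2): S=100.6503, K−S=3.2197, hold=7.5381 ⇒ V=7.5381 continue | (k=5,j=3): S=123.1650, K−S=0.0000, hold=1.2788 ⇒ V=1.2788 continue | (k=5,j=4): S=150.7160, K−S=0.0000, hold=0.0000 ⇒ V=0.0000 continue | (k=5,j=5): S=184.4300, K−S=0.0000, hold=0.0000 ⇒ V=0.0000 continue  boundary S*=82.2513
step 4: (k=4,j=0): S=74.3544, K−S=29.5156, hold=28.3346 ⇒ V=29.5156 exercise | (k=4,j=1): S=90.9869, K−S=12.8831, hold=13.9720 ⇒ V=13.9720 continue | (k=4,j=2): S=111.3400, K−S=0.0000, hold=4.1625 ⇒ V=4.1625 continue | (k=4,j=3): S=136.2459, K−S=0.0000, hold=0.5921 ⇒ V=0.5921 continue | (k=4,j=4): S=166.7230, K−S=0.0000, hold=0.0000 ⇒ V=0.0000 continue  boundary S*=74.3544
step 3: (k=3,j=0): S=82.2513, K−S=21.6187, hold=21.0101 ⇒ V=21.6187 exercise | (k=3,j=1): S=100.6503, K−S=3.2197, hold=8.6571 ⇒ V=8.6571 continue | (k=3,j=2): S=123.1650, K−S=0.0000, hold=2.2385 ⇒ V=2.2385 continue | (k=3,j=3): S=150.7160, K−S=0.0000, hold=0.2742 ⇒ V=0.2742 continue  boundary S*=82.2513
step 2: (k=2,j=0): S=90.9869, K−S=12.8831, hold=14.5601 ⇒ V=14.5601 continue | (k=2,j=1): S=111.3400, K−S=0.0000, hold=5.1850 ⇒ V=5.1850 continue | (k=2,j=2): S=136.2459, K−S=0.0000, hold=1.1806 ⇒ V=1.1806 continue  boundary S*=-
step 1: (k=1,j=0): S=100.6503, K−S=3.2197, hold=9.4669 ⇒ V=9.4669 continue | (k=1,j=1): S=123.1650, K−S=0.0000, hold=3.0213 ⇒ V=3.0213 continue  boundary S*=-
step 0: (k=0,j=0): S=111.3400, K−S=0.0000, hold=5.9713 ⇒ V=5.9713 continue  boundary S*=-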